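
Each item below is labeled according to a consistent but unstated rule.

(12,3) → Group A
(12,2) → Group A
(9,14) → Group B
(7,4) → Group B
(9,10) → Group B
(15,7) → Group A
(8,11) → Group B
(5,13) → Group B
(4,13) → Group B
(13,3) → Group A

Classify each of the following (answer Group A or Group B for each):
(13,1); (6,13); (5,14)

The simplest hypothesis consistent with all the labels is: first ≥ 10.
(13,1): first 13, fits → Group A. (6,13): first 6, doesn't match → Group B. (5,14): first 5, doesn't match → Group B.

Group A, Group B, Group B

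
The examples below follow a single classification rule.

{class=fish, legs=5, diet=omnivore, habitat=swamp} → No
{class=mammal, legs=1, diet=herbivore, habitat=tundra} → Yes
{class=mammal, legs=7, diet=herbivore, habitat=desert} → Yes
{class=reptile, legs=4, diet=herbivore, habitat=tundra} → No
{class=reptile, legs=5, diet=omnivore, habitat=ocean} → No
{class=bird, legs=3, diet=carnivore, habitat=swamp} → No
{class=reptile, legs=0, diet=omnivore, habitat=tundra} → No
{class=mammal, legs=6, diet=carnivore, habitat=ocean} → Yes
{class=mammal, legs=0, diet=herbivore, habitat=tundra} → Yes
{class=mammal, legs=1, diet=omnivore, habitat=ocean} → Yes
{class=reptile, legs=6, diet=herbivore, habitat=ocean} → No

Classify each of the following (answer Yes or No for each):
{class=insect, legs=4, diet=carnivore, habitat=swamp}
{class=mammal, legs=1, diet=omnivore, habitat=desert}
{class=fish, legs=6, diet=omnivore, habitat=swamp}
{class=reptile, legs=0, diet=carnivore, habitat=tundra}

No, Yes, No, No

Every 'Yes' example satisfies: class is mammal. None of the 'No' examples do.
{class=insect, legs=4, diet=carnivore, habitat=swamp}: No (class is insect). {class=mammal, legs=1, diet=omnivore, habitat=desert}: Yes (class is mammal). {class=fish, legs=6, diet=omnivore, habitat=swamp}: No (class is fish). {class=reptile, legs=0, diet=carnivore, habitat=tundra}: No (class is reptile).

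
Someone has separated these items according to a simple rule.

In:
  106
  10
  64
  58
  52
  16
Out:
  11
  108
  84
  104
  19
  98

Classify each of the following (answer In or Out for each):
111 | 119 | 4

Out, Out, In

One predicate separates the groups cleanly: ≡ 4 (mod 6).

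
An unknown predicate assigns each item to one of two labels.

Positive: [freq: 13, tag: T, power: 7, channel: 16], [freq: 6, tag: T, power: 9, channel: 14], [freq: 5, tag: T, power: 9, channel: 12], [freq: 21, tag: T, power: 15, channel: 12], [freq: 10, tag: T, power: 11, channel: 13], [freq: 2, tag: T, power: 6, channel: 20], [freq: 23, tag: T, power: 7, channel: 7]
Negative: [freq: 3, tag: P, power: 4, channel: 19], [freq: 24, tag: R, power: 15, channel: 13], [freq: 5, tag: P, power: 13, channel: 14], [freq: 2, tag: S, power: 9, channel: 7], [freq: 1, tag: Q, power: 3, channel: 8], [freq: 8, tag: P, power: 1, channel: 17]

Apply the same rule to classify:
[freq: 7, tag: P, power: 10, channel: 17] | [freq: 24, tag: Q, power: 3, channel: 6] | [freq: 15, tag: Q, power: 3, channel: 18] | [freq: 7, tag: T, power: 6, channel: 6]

One predicate separates the groups cleanly: tag is T.
[freq: 7, tag: P, power: 10, channel: 17] → tag is P → Negative.
[freq: 24, tag: Q, power: 3, channel: 6] → tag is Q → Negative.
[freq: 15, tag: Q, power: 3, channel: 18] → tag is Q → Negative.
[freq: 7, tag: T, power: 6, channel: 6] → tag is T → Positive.

Negative, Negative, Negative, Positive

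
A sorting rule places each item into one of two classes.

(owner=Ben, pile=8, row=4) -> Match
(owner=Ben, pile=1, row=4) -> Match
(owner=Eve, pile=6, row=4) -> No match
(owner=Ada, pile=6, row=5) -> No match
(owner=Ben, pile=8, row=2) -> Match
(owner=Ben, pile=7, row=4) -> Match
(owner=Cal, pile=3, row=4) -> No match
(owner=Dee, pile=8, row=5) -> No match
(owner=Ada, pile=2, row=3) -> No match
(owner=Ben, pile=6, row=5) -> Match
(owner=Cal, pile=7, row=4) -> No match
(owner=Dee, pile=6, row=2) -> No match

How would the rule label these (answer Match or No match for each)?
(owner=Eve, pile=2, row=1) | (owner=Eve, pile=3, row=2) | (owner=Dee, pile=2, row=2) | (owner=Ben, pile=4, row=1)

The rule appears to be: owner is Ben.
(owner=Eve, pile=2, row=1): No match (owner is Eve). (owner=Eve, pile=3, row=2): No match (owner is Eve). (owner=Dee, pile=2, row=2): No match (owner is Dee). (owner=Ben, pile=4, row=1): Match (owner is Ben).

No match, No match, No match, Match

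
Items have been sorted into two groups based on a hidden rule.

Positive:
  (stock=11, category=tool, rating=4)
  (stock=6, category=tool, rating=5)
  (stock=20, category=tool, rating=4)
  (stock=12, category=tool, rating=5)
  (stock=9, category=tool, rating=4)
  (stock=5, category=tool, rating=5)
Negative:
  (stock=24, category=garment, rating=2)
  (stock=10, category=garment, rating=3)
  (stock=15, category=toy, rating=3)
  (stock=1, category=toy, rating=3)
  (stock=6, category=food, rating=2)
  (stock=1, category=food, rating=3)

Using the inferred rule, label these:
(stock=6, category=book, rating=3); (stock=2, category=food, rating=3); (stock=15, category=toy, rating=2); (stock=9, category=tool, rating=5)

One predicate separates the groups cleanly: category is tool.
Negative: (stock=6, category=book, rating=3), since category is book. Negative: (stock=2, category=food, rating=3), since category is food. Negative: (stock=15, category=toy, rating=2), since category is toy. Positive: (stock=9, category=tool, rating=5), since category is tool.

Negative, Negative, Negative, Positive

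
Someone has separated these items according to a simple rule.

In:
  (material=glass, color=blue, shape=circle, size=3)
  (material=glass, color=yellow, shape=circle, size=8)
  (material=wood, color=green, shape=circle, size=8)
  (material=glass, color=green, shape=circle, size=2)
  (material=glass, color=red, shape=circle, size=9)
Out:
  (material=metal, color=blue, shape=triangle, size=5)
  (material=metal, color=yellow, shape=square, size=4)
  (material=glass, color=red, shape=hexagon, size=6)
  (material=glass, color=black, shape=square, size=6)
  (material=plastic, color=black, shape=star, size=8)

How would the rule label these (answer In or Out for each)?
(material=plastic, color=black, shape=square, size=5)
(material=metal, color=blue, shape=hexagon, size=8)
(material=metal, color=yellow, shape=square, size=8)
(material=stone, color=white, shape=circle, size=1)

Out, Out, Out, In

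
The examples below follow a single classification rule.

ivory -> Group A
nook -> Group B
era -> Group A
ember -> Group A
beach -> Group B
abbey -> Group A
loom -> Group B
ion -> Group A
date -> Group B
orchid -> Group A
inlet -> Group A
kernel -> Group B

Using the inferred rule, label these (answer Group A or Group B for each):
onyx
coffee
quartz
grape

Group A, Group B, Group B, Group B

The common property of the 'Group A' items is: starts with a vowel. No 'Group B' item has it.
onyx: Group A (starts with 'o').
coffee: Group B (starts with 'c').
quartz: Group B (starts with 'q').
grape: Group B (starts with 'g').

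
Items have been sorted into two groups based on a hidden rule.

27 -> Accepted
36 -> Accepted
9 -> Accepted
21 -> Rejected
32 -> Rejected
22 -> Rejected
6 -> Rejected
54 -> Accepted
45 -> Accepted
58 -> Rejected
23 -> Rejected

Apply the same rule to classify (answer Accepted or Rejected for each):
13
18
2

Rejected, Accepted, Rejected

Looking at the examples, the only property every 'Accepted' case has and every 'Rejected' case lacks is: multiple of 9.
13: Rejected (13 = 9·1 + 4).
18: Accepted (18 = 9·2).
2: Rejected (2 = 9·0 + 2).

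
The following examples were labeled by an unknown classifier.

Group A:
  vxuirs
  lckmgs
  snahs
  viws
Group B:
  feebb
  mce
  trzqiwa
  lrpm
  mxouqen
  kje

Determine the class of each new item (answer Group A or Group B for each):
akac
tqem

The rule appears to be: contains 's'.
akac: no 's' — lacks this property, so Group B.
tqem: no 's' — lacks this property, so Group B.

Group B, Group B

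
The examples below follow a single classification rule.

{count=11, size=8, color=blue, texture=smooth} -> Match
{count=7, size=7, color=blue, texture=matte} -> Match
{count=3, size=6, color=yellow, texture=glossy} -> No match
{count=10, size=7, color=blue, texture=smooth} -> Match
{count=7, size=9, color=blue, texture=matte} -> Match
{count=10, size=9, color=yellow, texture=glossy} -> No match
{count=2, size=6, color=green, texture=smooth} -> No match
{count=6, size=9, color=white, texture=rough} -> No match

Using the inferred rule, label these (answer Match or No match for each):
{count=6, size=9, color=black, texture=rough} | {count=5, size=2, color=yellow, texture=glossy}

Comparing the two groups points to one rule — color is blue.
{count=6, size=9, color=black, texture=rough}: No match (color is black).
{count=5, size=2, color=yellow, texture=glossy}: No match (color is yellow).

No match, No match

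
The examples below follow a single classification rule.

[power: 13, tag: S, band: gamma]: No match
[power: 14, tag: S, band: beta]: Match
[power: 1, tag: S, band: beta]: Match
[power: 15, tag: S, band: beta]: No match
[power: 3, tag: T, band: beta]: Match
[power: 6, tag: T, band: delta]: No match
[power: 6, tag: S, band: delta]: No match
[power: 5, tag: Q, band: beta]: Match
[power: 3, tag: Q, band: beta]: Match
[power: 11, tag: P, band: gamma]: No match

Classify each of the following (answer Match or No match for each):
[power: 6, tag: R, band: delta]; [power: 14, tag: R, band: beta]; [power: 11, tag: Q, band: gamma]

No match, Match, No match

The classifier is using: band is beta AND power ≤ 14.
[power: 6, tag: R, band: delta]: No match (band is delta, power = 6).
[power: 14, tag: R, band: beta]: Match (band is beta, power = 14).
[power: 11, tag: Q, band: gamma]: No match (band is gamma, power = 11).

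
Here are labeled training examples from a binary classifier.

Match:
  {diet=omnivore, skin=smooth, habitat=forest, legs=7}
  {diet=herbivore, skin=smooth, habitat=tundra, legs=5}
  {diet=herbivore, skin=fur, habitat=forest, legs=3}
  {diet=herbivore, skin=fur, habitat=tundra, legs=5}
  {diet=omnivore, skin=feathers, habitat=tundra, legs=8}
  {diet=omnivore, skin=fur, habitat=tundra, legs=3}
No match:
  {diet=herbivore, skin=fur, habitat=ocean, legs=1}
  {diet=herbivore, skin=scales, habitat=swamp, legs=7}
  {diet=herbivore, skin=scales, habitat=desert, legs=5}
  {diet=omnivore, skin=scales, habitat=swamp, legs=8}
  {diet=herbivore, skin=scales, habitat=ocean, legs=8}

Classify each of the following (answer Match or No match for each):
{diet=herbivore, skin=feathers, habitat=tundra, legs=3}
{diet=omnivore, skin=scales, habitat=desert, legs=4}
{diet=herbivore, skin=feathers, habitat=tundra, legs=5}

Match, No match, Match

The classifier is using: habitat is forest OR habitat is tundra.
{diet=herbivore, skin=feathers, habitat=tundra, legs=3} → habitat is tundra → Match.
{diet=omnivore, skin=scales, habitat=desert, legs=4} → habitat is desert → No match.
{diet=herbivore, skin=feathers, habitat=tundra, legs=5} → habitat is tundra → Match.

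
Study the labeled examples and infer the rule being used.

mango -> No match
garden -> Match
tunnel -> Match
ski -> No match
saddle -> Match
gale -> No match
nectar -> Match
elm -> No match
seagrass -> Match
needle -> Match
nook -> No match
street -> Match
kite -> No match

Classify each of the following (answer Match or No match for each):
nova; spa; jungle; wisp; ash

Every 'Match' example satisfies: length ≥ 6. None of the 'No match' examples do.
nova → length 4 → No match.
spa → length 3 → No match.
jungle → length 6 → Match.
wisp → length 4 → No match.
ash → length 3 → No match.

No match, No match, Match, No match, No match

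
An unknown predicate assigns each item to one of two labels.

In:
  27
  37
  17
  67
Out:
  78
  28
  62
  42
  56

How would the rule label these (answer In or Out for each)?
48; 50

Out, Out

'In' ⟺ odd.
48: 48 is even, fails the rule → Out. 50: 50 is even, fails the rule → Out.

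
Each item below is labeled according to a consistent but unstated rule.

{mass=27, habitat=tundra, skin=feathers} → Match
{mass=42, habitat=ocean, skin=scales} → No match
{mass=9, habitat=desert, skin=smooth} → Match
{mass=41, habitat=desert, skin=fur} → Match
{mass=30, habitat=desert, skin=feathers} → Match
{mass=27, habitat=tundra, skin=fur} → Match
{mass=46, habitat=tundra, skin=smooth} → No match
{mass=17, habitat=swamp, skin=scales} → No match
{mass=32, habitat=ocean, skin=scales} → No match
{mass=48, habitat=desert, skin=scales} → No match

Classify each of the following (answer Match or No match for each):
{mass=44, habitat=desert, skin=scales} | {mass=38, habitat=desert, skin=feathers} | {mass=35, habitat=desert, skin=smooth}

Rule: skin is not scales AND mass ≤ 41. This holds for each 'Match' example and fails for each 'No match' one.
No match: {mass=44, habitat=desert, skin=scales}, since skin is scales, mass = 44.
Match: {mass=38, habitat=desert, skin=feathers}, since skin is feathers, mass = 38.
Match: {mass=35, habitat=desert, skin=smooth}, since skin is smooth, mass = 35.

No match, Match, Match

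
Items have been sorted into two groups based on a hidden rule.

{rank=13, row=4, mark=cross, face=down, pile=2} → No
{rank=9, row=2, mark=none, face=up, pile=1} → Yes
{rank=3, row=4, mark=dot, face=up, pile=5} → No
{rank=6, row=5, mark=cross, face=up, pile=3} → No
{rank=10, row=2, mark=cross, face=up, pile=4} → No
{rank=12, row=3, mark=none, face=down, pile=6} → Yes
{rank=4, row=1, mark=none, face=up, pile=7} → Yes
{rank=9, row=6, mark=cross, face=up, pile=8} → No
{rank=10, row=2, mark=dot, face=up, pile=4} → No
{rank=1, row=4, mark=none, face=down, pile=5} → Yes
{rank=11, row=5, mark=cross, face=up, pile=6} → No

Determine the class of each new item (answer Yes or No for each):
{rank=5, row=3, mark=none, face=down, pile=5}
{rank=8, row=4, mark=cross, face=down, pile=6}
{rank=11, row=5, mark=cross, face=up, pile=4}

Yes, No, No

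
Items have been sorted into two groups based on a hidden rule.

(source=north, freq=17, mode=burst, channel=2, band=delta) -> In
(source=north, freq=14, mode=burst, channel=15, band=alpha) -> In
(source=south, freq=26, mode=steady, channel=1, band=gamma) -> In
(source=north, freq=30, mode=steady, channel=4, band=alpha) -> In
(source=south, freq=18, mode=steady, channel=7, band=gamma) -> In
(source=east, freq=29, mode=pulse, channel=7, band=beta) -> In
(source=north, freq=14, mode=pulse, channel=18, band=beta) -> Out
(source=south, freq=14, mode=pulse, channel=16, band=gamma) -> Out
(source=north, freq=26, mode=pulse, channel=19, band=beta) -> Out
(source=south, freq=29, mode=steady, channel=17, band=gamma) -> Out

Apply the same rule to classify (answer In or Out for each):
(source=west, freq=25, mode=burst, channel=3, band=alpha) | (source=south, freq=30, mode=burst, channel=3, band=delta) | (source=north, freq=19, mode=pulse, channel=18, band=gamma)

In, In, Out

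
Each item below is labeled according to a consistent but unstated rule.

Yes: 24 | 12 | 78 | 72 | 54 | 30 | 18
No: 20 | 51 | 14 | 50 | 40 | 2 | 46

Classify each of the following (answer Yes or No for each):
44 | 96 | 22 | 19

No, Yes, No, No

Rule: multiple of 6. This holds for each 'Yes' example and fails for each 'No' one.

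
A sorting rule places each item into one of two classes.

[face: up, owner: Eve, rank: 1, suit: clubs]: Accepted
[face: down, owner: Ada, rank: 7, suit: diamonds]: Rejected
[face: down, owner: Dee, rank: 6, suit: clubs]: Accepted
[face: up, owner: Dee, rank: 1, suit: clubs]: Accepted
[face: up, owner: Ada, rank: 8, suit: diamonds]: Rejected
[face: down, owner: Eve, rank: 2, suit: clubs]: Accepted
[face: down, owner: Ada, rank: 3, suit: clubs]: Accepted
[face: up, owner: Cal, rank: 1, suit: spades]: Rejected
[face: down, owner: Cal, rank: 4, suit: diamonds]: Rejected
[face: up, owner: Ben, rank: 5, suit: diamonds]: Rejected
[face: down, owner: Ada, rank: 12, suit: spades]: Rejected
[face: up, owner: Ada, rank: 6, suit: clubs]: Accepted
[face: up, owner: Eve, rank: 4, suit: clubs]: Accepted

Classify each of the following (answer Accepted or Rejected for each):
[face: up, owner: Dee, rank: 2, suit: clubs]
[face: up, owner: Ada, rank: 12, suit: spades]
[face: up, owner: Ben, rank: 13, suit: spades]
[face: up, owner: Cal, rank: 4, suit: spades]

Comparing the two groups points to one rule — suit is clubs.
[face: up, owner: Dee, rank: 2, suit: clubs] → suit is clubs → Accepted. [face: up, owner: Ada, rank: 12, suit: spades] → suit is spades → Rejected. [face: up, owner: Ben, rank: 13, suit: spades] → suit is spades → Rejected. [face: up, owner: Cal, rank: 4, suit: spades] → suit is spades → Rejected.

Accepted, Rejected, Rejected, Rejected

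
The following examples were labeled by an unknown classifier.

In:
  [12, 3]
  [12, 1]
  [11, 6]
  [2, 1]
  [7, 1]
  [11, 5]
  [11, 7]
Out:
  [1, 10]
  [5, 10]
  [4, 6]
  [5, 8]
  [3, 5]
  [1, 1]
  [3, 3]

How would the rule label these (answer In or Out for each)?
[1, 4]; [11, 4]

Out, In

The common property of the 'In' items is: first > second. No 'Out' item has it.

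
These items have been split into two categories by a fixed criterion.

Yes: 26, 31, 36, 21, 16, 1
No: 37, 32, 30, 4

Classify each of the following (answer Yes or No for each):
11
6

Yes, Yes

The classifier is using: ≡ 1 (mod 5).
11 → 11 mod 5 = 1 → Yes. 6 → 6 mod 5 = 1 → Yes.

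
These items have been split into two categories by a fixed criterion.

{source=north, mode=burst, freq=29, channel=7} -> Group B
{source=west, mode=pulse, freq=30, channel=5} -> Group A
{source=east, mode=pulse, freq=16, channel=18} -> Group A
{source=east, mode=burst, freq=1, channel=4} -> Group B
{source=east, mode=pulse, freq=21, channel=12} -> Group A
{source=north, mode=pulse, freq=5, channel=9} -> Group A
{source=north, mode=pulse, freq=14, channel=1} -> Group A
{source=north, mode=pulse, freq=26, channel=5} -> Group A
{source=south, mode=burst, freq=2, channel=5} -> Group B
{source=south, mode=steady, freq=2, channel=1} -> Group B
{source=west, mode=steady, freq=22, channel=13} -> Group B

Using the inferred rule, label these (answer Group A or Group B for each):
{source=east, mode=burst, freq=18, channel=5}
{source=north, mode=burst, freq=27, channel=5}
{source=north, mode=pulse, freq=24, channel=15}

Group B, Group B, Group A

The common property of the 'Group A' items is: mode is pulse. No 'Group B' item has it.
{source=east, mode=burst, freq=18, channel=5}: mode is burst — doesn't qualify, so Group B. {source=north, mode=burst, freq=27, channel=5}: mode is burst — doesn't qualify, so Group B. {source=north, mode=pulse, freq=24, channel=15}: mode is pulse — passes, so Group A.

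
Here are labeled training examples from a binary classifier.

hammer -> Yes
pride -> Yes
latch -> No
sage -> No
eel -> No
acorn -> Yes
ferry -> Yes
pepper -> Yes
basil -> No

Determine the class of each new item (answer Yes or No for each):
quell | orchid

No, Yes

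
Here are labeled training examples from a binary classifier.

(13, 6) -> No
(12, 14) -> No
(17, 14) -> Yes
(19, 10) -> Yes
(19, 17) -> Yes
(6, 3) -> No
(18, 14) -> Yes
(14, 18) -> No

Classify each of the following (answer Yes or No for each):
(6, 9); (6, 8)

No, No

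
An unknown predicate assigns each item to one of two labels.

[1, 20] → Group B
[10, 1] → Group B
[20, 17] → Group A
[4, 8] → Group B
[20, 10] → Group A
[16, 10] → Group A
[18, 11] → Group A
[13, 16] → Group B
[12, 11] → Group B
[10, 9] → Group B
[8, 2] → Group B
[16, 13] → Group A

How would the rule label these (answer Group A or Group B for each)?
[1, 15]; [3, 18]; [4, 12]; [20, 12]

Group B, Group B, Group B, Group A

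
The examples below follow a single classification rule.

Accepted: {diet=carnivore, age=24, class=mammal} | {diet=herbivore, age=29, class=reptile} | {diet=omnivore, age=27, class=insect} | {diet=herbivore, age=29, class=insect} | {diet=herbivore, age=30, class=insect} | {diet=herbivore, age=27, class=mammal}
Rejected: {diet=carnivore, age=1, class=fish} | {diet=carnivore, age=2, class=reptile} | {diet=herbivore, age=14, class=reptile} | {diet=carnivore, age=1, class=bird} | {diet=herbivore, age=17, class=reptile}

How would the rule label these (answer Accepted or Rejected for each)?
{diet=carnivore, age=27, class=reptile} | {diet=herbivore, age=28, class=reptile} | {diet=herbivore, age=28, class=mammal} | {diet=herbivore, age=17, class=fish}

'Accepted' ⟺ age ≥ 24.

Accepted, Accepted, Accepted, Rejected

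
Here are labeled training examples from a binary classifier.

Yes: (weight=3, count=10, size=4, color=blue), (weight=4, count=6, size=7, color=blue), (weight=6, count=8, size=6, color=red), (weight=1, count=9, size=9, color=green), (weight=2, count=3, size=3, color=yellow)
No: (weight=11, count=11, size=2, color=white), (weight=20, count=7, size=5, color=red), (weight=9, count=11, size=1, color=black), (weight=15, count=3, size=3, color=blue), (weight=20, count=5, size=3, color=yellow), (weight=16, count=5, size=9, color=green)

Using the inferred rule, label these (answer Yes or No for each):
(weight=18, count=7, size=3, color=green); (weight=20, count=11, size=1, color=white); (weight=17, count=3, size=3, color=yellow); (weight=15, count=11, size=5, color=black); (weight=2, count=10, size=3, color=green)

No, No, No, No, Yes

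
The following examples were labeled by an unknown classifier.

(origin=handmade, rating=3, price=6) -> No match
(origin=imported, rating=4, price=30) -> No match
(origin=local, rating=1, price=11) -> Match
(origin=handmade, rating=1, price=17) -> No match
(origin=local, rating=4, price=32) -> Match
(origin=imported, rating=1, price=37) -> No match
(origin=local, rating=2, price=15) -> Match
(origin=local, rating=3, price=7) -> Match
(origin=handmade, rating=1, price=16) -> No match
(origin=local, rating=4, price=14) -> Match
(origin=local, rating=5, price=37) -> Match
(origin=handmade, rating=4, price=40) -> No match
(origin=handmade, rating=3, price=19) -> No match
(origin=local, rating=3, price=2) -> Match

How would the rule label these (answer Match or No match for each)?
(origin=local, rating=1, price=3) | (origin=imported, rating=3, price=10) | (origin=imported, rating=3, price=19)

Match, No match, No match

The simplest hypothesis consistent with all the labels is: origin is local.
(origin=local, rating=1, price=3) — origin is local, hence Match. (origin=imported, rating=3, price=10) — origin is imported, hence No match. (origin=imported, rating=3, price=19) — origin is imported, hence No match.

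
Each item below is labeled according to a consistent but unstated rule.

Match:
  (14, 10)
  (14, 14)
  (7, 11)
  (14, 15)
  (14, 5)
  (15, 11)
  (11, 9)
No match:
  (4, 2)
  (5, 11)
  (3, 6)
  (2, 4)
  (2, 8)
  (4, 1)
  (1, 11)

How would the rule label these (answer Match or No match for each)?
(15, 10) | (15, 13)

One predicate separates the groups cleanly: sum ≥ 18.
(15, 10): 15+10 = 25, qualifies → Match. (15, 13): 15+13 = 28, qualifies → Match.

Match, Match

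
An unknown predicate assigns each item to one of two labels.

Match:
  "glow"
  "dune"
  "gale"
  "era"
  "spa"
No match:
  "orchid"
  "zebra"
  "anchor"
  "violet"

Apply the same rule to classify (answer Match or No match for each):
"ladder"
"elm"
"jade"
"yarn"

No match, Match, Match, Match

The distinguishing property — length ≤ 4 — holds for all the 'Match' cases and none of the 'No match' cases.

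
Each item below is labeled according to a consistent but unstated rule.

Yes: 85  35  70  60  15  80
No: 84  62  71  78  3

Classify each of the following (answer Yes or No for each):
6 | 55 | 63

No, Yes, No

Checking candidate rules against both groups, what survives is: multiple of 5.
6: 6 = 5·1 + 1, doesn't match → No.
55: 55 = 5·11, passes → Yes.
63: 63 = 5·12 + 3, doesn't match → No.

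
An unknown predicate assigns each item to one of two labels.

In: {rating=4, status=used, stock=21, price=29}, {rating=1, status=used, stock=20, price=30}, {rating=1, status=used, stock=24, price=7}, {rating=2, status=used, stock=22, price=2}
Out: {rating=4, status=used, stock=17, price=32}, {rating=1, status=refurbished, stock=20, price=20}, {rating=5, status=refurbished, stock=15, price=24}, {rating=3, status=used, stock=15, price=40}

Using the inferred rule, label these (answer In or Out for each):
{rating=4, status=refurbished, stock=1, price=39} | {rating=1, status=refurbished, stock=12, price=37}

'In' ⟺ status is used AND price ≤ 30.
{rating=4, status=refurbished, stock=1, price=39} — status is refurbished, price = 39, hence Out. {rating=1, status=refurbished, stock=12, price=37} — status is refurbished, price = 37, hence Out.

Out, Out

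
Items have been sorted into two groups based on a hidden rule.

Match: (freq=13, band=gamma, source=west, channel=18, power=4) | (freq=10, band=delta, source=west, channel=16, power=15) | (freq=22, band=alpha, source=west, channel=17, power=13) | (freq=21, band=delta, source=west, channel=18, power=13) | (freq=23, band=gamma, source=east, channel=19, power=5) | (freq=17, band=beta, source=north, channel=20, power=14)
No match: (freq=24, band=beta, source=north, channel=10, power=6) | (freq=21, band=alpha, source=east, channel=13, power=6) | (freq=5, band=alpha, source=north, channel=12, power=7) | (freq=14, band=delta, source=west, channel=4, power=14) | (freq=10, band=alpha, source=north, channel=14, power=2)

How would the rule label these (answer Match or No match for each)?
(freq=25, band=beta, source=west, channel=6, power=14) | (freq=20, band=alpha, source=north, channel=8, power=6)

The simplest hypothesis consistent with all the labels is: channel ≥ 16.
(freq=25, band=beta, source=west, channel=6, power=14): channel = 6 — doesn't qualify, so No match.
(freq=20, band=alpha, source=north, channel=8, power=6): channel = 8 — doesn't qualify, so No match.

No match, No match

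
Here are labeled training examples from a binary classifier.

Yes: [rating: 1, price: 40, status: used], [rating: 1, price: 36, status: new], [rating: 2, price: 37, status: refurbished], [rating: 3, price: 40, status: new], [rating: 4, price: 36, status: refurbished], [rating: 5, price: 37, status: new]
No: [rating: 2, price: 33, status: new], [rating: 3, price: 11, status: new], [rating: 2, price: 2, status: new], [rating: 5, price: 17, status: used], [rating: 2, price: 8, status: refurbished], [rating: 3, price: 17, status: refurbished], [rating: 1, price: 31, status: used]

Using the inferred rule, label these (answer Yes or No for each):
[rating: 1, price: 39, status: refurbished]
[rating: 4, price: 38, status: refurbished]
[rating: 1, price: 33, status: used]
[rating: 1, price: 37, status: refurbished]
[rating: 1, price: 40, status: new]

Yes, Yes, No, Yes, Yes

Every 'Yes' example satisfies: price ≥ 36. None of the 'No' examples do.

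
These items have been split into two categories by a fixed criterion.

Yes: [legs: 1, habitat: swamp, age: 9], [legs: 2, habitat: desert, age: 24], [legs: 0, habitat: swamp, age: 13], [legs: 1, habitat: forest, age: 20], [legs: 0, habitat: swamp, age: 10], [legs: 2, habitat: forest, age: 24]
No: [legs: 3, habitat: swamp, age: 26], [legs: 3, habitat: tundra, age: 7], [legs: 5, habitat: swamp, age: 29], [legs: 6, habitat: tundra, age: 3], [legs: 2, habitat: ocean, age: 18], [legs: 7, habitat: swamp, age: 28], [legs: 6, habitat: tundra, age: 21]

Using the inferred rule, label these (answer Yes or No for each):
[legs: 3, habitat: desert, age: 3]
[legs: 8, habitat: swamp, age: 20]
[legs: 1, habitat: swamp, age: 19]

No, No, Yes

Every 'Yes' example satisfies: legs ≤ 1 OR age = 24. None of the 'No' examples do.
[legs: 3, habitat: desert, age: 3]: legs = 3, age = 3, does not satisfy this → No. [legs: 8, habitat: swamp, age: 20]: legs = 8, age = 20, does not satisfy this → No. [legs: 1, habitat: swamp, age: 19]: legs = 1, age = 19, matches → Yes.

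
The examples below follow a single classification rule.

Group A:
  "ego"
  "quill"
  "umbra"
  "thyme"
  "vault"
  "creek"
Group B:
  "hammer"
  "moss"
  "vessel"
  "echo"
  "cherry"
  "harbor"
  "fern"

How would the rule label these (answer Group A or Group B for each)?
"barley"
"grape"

Group B, Group A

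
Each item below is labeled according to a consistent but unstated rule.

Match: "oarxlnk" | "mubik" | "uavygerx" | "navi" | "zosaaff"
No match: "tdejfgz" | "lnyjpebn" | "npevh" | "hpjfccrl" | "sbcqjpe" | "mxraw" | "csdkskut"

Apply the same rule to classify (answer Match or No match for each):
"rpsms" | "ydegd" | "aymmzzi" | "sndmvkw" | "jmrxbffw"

No match, No match, Match, No match, No match

The distinguishing property — has ≥ 2 vowels — holds for all the 'Match' cases and none of the 'No match' cases.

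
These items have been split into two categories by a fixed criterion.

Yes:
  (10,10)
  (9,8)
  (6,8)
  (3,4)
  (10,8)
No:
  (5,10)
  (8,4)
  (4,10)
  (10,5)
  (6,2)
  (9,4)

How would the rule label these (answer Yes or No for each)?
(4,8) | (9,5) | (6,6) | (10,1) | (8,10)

One predicate separates the groups cleanly: |first − second| ≤ 2.

No, No, Yes, No, Yes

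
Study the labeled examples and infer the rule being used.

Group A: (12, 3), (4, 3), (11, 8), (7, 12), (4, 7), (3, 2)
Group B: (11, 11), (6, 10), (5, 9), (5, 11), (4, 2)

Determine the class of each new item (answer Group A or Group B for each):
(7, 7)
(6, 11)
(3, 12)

Group B, Group A, Group A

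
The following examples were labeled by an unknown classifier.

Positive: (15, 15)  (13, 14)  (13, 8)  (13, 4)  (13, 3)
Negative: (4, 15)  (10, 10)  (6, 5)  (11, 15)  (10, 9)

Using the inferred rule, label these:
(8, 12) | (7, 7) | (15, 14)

A rule that fits every label: first ≥ 13 — true of each 'Positive' example, false of each 'Negative' one.
(8, 12): first 8 — doesn't match, so Negative. (7, 7): first 7 — doesn't match, so Negative. (15, 14): first 15 — satisfies this, so Positive.

Negative, Negative, Positive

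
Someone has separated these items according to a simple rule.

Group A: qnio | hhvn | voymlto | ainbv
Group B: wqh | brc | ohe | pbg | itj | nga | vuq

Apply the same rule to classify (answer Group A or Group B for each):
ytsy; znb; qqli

Rule: length ≥ 4. This holds for each 'Group A' example and fails for each 'Group B' one.
ytsy: length 4 — passes, so Group A.
znb: length 3 — lacks this property, so Group B.
qqli: length 4 — passes, so Group A.

Group A, Group B, Group A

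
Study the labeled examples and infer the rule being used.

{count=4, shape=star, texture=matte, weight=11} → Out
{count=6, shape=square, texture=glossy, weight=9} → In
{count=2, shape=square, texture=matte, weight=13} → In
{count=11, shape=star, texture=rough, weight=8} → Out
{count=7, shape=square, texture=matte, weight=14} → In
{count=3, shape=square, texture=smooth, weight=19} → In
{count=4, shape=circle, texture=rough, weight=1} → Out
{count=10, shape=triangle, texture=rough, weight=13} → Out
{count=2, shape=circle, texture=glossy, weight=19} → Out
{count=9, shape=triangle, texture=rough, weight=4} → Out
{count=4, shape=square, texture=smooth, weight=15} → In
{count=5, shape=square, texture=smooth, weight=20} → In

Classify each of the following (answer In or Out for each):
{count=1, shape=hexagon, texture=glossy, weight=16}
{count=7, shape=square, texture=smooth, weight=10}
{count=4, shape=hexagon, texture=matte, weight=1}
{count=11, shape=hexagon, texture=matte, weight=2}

Out, In, Out, Out

Rule: shape is square. This holds for each 'In' example and fails for each 'Out' one.
Out: {count=1, shape=hexagon, texture=glossy, weight=16}, since shape is hexagon.
In: {count=7, shape=square, texture=smooth, weight=10}, since shape is square.
Out: {count=4, shape=hexagon, texture=matte, weight=1}, since shape is hexagon.
Out: {count=11, shape=hexagon, texture=matte, weight=2}, since shape is hexagon.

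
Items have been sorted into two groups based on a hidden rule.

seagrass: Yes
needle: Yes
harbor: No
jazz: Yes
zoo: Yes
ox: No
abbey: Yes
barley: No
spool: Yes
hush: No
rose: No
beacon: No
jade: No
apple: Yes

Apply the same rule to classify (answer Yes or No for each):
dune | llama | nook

The rule appears to be: has a double letter.

No, Yes, Yes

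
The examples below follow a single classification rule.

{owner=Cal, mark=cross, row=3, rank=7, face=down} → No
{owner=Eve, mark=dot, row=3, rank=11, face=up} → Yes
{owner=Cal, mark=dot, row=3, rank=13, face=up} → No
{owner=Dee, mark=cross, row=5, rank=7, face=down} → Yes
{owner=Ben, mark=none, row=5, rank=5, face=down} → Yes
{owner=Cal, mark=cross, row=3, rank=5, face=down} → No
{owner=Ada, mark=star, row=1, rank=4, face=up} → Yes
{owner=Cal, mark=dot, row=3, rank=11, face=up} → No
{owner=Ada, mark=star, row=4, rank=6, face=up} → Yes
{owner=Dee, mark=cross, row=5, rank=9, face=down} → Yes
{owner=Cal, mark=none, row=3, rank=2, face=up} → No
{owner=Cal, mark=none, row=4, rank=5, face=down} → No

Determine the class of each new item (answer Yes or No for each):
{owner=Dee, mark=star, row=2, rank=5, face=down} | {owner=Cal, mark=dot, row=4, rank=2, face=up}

Rule: owner is not Cal. This holds for each 'Yes' example and fails for each 'No' one.

Yes, No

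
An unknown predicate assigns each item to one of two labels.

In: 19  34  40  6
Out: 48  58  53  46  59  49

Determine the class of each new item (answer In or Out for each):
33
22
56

In, In, Out

The distinguishing property — at most 40 — holds for all the 'In' cases and none of the 'Out' cases.
33 → 33 ≤ 40 → In.
22 → 22 ≤ 40 → In.
56 → 56 > 40 → Out.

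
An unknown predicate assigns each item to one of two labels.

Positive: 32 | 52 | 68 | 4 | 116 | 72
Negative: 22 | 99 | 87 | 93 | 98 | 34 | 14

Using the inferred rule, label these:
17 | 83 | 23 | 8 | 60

A rule that fits every label: multiple of 4 — true of each 'Positive' example, false of each 'Negative' one.

Negative, Negative, Negative, Positive, Positive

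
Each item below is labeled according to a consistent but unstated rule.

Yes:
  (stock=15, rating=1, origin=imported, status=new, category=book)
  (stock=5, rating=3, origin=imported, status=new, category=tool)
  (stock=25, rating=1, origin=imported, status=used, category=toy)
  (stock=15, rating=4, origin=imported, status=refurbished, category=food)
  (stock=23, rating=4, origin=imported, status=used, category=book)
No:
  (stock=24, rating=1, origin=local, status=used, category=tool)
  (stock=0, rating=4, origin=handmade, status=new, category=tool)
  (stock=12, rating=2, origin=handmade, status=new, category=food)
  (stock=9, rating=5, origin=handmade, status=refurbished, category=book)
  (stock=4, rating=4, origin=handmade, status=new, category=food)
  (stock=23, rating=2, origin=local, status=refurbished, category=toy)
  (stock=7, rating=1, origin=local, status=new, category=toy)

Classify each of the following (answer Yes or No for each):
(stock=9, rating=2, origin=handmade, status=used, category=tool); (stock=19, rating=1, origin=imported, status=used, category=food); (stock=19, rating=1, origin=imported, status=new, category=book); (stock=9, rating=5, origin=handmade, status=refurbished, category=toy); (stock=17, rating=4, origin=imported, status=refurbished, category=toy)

A rule that fits every label: origin is imported — true of each 'Yes' example, false of each 'No' one.
(stock=9, rating=2, origin=handmade, status=used, category=tool): origin is handmade — fails this test, so No.
(stock=19, rating=1, origin=imported, status=used, category=food): origin is imported — has this property, so Yes.
(stock=19, rating=1, origin=imported, status=new, category=book): origin is imported — has this property, so Yes.
(stock=9, rating=5, origin=handmade, status=refurbished, category=toy): origin is handmade — fails this test, so No.
(stock=17, rating=4, origin=imported, status=refurbished, category=toy): origin is imported — has this property, so Yes.

No, Yes, Yes, No, Yes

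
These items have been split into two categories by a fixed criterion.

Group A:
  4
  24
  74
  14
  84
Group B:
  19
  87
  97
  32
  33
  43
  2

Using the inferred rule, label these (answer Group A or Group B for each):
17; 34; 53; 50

Group B, Group A, Group B, Group B

Every 'Group A' example satisfies: ends in digit 4. None of the 'Group B' examples do.
17: last digit 7, does not pass → Group B.
34: last digit 4, matches → Group A.
53: last digit 3, does not pass → Group B.
50: last digit 0, does not pass → Group B.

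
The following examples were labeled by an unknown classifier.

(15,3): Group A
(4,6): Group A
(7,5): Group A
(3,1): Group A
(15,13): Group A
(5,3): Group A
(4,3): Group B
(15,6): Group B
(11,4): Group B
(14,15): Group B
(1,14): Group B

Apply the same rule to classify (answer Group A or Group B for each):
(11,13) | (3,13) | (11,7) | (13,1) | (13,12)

Group A, Group A, Group A, Group A, Group B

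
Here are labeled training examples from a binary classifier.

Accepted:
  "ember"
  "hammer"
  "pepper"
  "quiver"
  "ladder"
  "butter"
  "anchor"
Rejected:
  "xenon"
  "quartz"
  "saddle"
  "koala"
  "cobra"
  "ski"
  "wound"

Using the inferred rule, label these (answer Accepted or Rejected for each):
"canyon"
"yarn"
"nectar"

Rejected, Rejected, Accepted

The simplest hypothesis consistent with all the labels is: ends with 'r'.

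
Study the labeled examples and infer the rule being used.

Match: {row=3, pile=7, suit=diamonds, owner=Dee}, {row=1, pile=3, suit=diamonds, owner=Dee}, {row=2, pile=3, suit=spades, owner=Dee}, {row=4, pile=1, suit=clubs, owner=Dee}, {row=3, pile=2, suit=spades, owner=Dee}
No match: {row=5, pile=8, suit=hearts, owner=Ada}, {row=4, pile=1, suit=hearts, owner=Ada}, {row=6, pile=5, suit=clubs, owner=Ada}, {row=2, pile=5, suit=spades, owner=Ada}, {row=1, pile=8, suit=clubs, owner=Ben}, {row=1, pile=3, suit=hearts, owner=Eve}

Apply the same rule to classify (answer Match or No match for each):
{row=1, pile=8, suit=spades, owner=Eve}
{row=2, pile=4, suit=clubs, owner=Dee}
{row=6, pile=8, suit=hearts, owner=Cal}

No match, Match, No match

Rule: owner is Dee. This holds for each 'Match' example and fails for each 'No match' one.
{row=1, pile=8, suit=spades, owner=Eve} — owner is Eve, hence No match.
{row=2, pile=4, suit=clubs, owner=Dee} — owner is Dee, hence Match.
{row=6, pile=8, suit=hearts, owner=Cal} — owner is Cal, hence No match.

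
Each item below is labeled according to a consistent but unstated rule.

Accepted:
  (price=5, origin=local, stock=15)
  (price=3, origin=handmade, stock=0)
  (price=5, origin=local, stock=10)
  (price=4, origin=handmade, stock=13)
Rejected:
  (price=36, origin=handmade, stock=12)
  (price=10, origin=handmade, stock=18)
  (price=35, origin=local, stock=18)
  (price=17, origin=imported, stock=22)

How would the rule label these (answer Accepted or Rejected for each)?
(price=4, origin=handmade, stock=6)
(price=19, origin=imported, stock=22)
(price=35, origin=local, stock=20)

All 'Accepted' examples share one property — price ≤ 5 — and every 'Rejected' example lacks it.
(price=4, origin=handmade, stock=6): price = 4, fits → Accepted. (price=19, origin=imported, stock=22): price = 19, fails the rule → Rejected. (price=35, origin=local, stock=20): price = 35, fails the rule → Rejected.

Accepted, Rejected, Rejected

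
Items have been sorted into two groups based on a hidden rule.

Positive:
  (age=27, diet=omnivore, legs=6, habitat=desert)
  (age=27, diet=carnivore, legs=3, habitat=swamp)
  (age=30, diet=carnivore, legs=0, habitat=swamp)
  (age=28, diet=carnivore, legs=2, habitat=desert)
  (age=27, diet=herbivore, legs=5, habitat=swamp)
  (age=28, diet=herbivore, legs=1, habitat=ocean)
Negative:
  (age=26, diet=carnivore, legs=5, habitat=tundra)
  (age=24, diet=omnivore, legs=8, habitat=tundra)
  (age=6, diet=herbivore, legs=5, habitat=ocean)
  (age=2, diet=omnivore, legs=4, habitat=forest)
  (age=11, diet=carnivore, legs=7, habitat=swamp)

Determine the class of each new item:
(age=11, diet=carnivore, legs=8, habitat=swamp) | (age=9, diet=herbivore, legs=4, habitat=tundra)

Negative, Negative

All 'Positive' examples share one property — age ≥ 27 — and every 'Negative' example lacks it.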